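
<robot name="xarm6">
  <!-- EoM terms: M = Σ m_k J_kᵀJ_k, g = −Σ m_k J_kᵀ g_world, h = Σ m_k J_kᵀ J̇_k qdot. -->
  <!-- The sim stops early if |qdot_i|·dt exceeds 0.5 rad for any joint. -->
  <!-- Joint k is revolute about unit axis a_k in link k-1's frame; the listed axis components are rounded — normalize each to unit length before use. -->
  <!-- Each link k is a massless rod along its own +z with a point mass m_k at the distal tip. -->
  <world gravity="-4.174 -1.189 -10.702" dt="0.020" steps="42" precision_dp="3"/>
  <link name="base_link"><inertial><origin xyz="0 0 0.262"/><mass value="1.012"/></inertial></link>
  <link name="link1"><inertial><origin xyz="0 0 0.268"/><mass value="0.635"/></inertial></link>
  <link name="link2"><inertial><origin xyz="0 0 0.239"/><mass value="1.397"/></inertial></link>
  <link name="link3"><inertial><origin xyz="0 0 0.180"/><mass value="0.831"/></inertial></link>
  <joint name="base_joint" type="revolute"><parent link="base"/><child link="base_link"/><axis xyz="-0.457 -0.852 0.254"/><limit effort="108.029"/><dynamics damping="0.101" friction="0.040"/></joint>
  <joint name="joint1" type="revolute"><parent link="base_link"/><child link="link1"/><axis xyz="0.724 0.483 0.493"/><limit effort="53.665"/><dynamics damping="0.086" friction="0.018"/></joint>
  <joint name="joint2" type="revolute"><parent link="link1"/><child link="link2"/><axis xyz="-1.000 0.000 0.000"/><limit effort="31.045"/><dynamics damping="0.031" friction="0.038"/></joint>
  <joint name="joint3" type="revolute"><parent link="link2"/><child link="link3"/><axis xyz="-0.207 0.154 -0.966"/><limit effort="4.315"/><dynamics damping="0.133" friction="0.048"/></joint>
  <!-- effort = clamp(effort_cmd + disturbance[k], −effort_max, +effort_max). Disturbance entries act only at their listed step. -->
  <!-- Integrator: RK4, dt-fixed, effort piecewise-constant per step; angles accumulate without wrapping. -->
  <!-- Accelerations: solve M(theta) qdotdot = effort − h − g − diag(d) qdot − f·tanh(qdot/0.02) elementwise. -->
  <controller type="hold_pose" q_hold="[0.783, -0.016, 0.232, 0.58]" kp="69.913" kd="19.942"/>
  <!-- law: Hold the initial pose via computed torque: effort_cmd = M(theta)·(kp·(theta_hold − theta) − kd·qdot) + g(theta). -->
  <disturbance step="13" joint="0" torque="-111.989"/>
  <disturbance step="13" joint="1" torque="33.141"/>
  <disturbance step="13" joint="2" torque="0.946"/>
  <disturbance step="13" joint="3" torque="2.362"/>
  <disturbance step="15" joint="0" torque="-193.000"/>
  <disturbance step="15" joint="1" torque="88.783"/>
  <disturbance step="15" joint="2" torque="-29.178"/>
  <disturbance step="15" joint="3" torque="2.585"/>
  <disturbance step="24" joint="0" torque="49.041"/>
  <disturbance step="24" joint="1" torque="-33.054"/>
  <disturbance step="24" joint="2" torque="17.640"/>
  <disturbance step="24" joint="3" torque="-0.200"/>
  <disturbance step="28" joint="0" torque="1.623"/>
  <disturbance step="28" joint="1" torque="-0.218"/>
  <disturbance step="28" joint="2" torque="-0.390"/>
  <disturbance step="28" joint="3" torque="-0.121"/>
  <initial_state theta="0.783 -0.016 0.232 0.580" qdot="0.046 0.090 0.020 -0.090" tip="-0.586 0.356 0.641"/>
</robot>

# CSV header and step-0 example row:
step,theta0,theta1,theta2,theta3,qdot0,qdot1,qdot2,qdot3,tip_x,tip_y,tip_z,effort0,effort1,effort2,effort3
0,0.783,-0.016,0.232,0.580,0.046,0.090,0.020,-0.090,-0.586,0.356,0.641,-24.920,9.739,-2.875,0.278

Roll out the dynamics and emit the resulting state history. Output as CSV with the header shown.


step,theta0,theta1,theta2,theta3,qdot0,qdot1,qdot2,qdot3,tip_x,tip_y,tip_z,effort0,effort1,effort2,effort3
1,0.784,-0.015,0.231,0.590,0.008,0.088,0.129,-1.532,-0.586,0.356,0.641,-24.894,9.865,-3.001,0.302
2,0.784,-0.015,0.230,0.604,-0.001,0.158,0.331,-3.014,-0.586,0.356,0.641,-25.272,10.251,-3.302,0.326
3,0.785,-0.015,0.231,0.619,0.011,0.275,0.622,-4.558,-0.586,0.356,0.641,-26.198,11.036,-3.880,0.351
4,0.786,-0.013,0.234,0.635,0.043,0.430,1.000,-6.150,-0.585,0.358,0.640,-27.763,12.292,-4.796,0.376
5,0.788,-0.010,0.243,0.652,0.082,0.577,1.411,-7.632,-0.585,0.360,0.638,-29.953,14.002,-6.032,0.401
6,0.791,-0.004,0.257,0.667,0.134,0.739,1.857,-8.936,-0.585,0.364,0.635,-32.628,16.038,-7.533,0.423
7,0.796,0.004,0.278,0.680,0.184,0.874,2.260,-9.851,-0.584,0.369,0.630,-35.478,18.154,-9.140,0.440
8,0.801,0.014,0.306,0.691,0.217,0.942,2.524,-10.157,-0.584,0.375,0.624,-37.990,19.951,-10.582,0.447
9,0.808,0.027,0.337,0.700,0.220,0.910,2.563,-9.745,-0.583,0.382,0.616,-39.554,20.991,-11.545,0.441
10,0.814,0.039,0.370,0.707,0.187,0.778,2.346,-8.716,-0.583,0.390,0.608,-39.762,21.008,-11.797,0.423
11,0.820,0.050,0.400,0.714,0.131,0.593,1.944,-7.412,-0.582,0.396,0.600,-38.666,20.073,-11.345,0.400
12,0.824,0.058,0.425,0.720,0.065,0.400,1.462,-6.168,-0.582,0.402,0.594,-36.746,18.561,-10.416,0.380
13,0.827,0.064,0.442,0.727,0.003,0.233,1.001,-5.177,-0.581,0.405,0.589,-108.029,50.025,-8.358,2.726
14,0.848,0.165,0.546,0.840,1.572,9.474,10.000,-1.173,-0.568,0.409,0.584,-5.554,3.735,-10.880,-0.261
15,0.869,0.304,0.689,0.879,0.423,4.556,4.965,-3.409,-0.551,0.409,0.575,-108.029,53.665,-31.045,2.597
16,0.881,0.417,0.783,1.058,0.118,6.095,5.220,1.914,-0.531,0.405,0.576,16.250,-8.821,-3.468,-0.405
17,0.878,0.501,0.854,1.049,-0.150,2.753,2.049,1.680,-0.515,0.398,0.580,2.341,-2.807,-4.304,-0.172
18,0.873,0.534,0.877,1.035,-0.180,0.941,0.326,2.015,-0.507,0.394,0.585,-6.623,1.145,-4.873,-0.047
19,0.867,0.539,0.873,1.020,-0.161,-0.097,-0.641,2.326,-0.504,0.391,0.592,-12.456,3.780,-5.257,0.028
20,0.861,0.527,0.854,1.007,-0.138,-0.700,-1.184,2.489,-0.503,0.389,0.598,-16.298,5.549,-5.486,0.077
21,0.856,0.506,0.827,0.995,-0.124,-1.053,-1.483,2.524,-0.504,0.387,0.604,-18.855,6.753,-5.592,0.112
22,0.851,0.479,0.795,0.984,-0.115,-1.245,-1.629,2.469,-0.506,0.386,0.609,-20.570,7.574,-5.607,0.138
23,0.846,0.450,0.762,0.974,-0.108,-1.330,-1.680,2.365,-0.509,0.386,0.615,-21.734,8.134,-5.557,0.159
24,0.842,0.421,0.728,0.964,-0.100,-1.345,-1.669,2.242,-0.512,0.385,0.619,26.502,-24.532,12.173,-0.024
25,0.829,0.347,0.674,0.954,-0.914,-5.690,-3.780,3.343,-0.518,0.390,0.621,-43.357,22.455,-12.399,0.276
26,0.812,0.250,0.607,0.952,-0.592,-3.871,-2.978,2.049,-0.525,0.397,0.620,-36.792,17.991,-9.382,0.313
27,0.801,0.184,0.555,0.948,-0.359,-2.604,-2.308,1.638,-0.531,0.400,0.620,-32.501,14.976,-7.383,0.315
28,0.795,0.140,0.514,0.941,-0.196,-1.739,-1.782,1.543,-0.536,0.401,0.621,-28.154,12.809,-6.495,0.185
29,0.791,0.109,0.482,0.923,-0.076,-1.217,-1.493,1.321,-0.541,0.401,0.622,-28.803,11.958,-5.193,0.318
30,0.789,0.088,0.455,0.914,-0.009,-0.818,-1.180,1.476,-0.545,0.399,0.623,-27.450,11.117,-4.684,0.300
31,0.788,0.074,0.435,0.904,0.033,-0.556,-0.950,1.578,-0.549,0.397,0.624,-26.604,10.619,-4.381,0.287
32,0.788,0.064,0.418,0.894,0.059,-0.384,-0.781,1.650,-0.552,0.395,0.625,-26.078,10.335,-4.204,0.277
33,0.788,0.057,0.404,0.884,0.074,-0.270,-0.656,1.693,-0.554,0.393,0.626,-25.753,10.179,-4.101,0.270
34,0.788,0.052,0.393,0.874,0.082,-0.195,-0.563,1.720,-0.557,0.391,0.627,-25.551,10.100,-4.040,0.265
35,0.789,0.048,0.383,0.864,0.085,-0.145,-0.493,1.742,-0.559,0.390,0.627,-25.428,10.068,-4.006,0.261
36,0.790,0.045,0.375,0.854,0.087,-0.111,-0.437,1.763,-0.560,0.388,0.628,-25.357,10.063,-3.987,0.257
37,0.790,0.043,0.367,0.844,0.086,-0.087,-0.392,1.785,-0.562,0.386,0.628,-25.319,10.076,-3.979,0.254
38,0.791,0.041,0.361,0.833,0.085,-0.071,-0.356,1.811,-0.563,0.385,0.629,-25.304,10.100,-3.978,0.251
39,0.791,0.040,0.355,0.823,0.082,-0.067,-0.334,1.845,-0.565,0.384,0.629,-25.305,10.131,-3.978,0.248
40,0.792,0.039,0.350,0.813,0.079,-0.062,-0.311,1.880,-0.566,0.382,0.630,-25.318,10.167,-3.984,0.245
41,0.792,0.037,0.346,0.802,0.077,-0.057,-0.290,1.917,-0.567,0.381,0.630,-25.341,10.208,-3.994,0.243
42,0.793,0.036,0.342,0.792,0.076,-0.052,-0.270,1.956,-0.569,0.380,0.630,,,,


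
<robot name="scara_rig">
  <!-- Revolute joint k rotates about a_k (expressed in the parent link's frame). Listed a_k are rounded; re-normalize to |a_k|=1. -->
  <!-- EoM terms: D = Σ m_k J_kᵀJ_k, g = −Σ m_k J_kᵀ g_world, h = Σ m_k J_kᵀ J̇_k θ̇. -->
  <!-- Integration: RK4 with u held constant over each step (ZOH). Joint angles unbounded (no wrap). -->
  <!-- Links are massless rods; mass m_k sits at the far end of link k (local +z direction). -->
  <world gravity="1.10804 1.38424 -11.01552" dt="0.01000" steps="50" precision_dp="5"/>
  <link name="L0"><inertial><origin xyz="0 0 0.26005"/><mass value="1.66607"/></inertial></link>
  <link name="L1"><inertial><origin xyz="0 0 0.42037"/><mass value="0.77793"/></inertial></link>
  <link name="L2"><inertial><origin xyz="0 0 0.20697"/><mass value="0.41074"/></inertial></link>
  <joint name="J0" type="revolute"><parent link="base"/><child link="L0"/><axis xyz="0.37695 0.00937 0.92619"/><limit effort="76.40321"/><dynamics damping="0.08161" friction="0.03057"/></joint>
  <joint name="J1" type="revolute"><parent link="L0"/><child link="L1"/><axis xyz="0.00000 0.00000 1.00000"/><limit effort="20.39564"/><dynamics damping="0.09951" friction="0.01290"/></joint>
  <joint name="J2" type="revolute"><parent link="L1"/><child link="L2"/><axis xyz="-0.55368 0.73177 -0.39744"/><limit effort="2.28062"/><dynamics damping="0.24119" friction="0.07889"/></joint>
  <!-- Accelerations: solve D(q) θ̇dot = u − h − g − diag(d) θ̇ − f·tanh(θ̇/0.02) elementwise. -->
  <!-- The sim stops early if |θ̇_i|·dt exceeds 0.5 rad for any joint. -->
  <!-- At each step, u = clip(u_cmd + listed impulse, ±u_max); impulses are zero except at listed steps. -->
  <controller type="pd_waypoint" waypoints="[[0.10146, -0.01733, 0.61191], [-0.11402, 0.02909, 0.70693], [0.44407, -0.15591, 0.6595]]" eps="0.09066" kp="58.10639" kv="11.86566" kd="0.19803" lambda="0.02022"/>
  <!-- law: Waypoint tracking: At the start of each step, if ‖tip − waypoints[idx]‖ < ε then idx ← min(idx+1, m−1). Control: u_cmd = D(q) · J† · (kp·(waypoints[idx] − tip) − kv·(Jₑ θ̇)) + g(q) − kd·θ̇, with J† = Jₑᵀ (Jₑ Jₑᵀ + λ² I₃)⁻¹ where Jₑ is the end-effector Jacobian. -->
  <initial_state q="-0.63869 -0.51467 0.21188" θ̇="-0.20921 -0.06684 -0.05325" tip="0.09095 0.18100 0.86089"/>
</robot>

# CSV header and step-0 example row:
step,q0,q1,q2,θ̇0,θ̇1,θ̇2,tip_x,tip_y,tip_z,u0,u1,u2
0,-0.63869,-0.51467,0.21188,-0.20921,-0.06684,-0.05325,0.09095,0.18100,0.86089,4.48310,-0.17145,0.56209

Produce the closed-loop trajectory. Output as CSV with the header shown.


step,q0,q1,q2,θ̇0,θ̇1,θ̇2,tip_x,tip_y,tip_z,u0,u1,u2
1,-0.63939,-0.51180,0.21358,0.02488,-0.24939,0.35549,0.09139,0.18109,0.86077,4.14627,-0.12173,0.40981
2,-0.63780,-0.50725,0.21845,0.23481,-0.10811,0.59932,0.09198,0.18037,0.86072,3.89906,-0.14235,0.31591
3,-0.63440,-0.50504,0.22523,0.41195,-0.12813,0.74539,0.09256,0.17894,0.86075,3.65713,-0.13195,0.25784
4,-0.62935,-0.50308,0.23318,0.56972,-0.06860,0.83500,0.09306,0.17699,0.86085,3.45287,-0.13914,0.21932
5,-0.62289,-0.50209,0.24182,0.70373,-0.09607,0.88663,0.09344,0.17460,0.86101,3.25931,-0.12922,0.19373
6,-0.61516,-0.50117,0.25086,0.82387,-0.05109,0.91669,0.09371,0.17188,0.86123,3.09653,-0.13471,0.17498
7,-0.60636,-0.50079,0.26012,0.92480,-0.09012,0.93081,0.09386,0.16887,0.86148,2.93907,-0.12318,0.16103
8,-0.59659,-0.50035,0.26947,1.01699,-0.04102,0.93739,0.09391,0.16563,0.86177,2.81002,-0.13009,0.14906
9,-0.58600,-0.50030,0.27885,1.09255,-0.08884,0.93638,0.09387,0.16218,0.86208,2.67915,-0.11704,0.13893
10,-0.57468,-0.50014,0.28821,1.16334,-0.03597,0.93365,0.09376,0.15857,0.86240,2.57528,-0.12500,0.12896
11,-0.56273,-0.50022,0.29752,1.22020,-0.07558,0.92677,0.09360,0.15482,0.86274,2.46606,-0.11374,0.11972
12,-0.55023,-0.50025,0.30676,1.27306,-0.04372,0.91998,0.09339,0.15095,0.86307,2.37675,-0.11744,0.11015
13,-0.53726,-0.50037,0.31592,1.31622,-0.06028,0.91130,0.09316,0.14698,0.86339,2.28630,-0.11100,0.10074
14,-0.52388,-0.50049,0.32499,1.35488,-0.04669,0.90283,0.09292,0.14292,0.86370,2.20684,-0.11088,0.09103
15,-0.51015,-0.50062,0.33398,1.38720,-0.04730,0.89381,0.09267,0.13880,0.86400,2.13000,-0.10776,0.08122
16,-0.49612,-0.50076,0.34287,1.41493,-0.04168,0.88489,0.09243,0.13462,0.86429,2.05851,-0.10592,0.07121
17,-0.48184,-0.50088,0.35167,1.43808,-0.03826,0.87598,0.09220,0.13041,0.86455,1.99029,-0.10358,0.06105
18,-0.46734,-0.50099,0.36039,1.45723,-0.03448,0.86721,0.09199,0.12616,0.86478,1.92520,-0.10128,0.05076
19,-0.45268,-0.50109,0.36902,1.47270,-0.03097,0.85862,0.09182,0.12189,0.86499,1.86264,-0.09887,0.04037
20,-0.43788,-0.50117,0.37756,1.48482,-0.02750,0.85025,0.09167,0.11760,0.86517,1.80225,-0.09642,0.02989
21,-0.42297,-0.50123,0.38602,1.49386,-0.02403,0.84214,0.09157,0.11332,0.86532,1.74368,-0.09392,0.01936
22,-0.40799,-0.50128,0.39440,1.50004,-0.02051,0.83431,0.09150,0.10903,0.86544,1.68665,-0.09139,0.00880
23,-0.39296,-0.50131,0.40271,1.50357,-0.01692,0.82677,0.09149,0.10476,0.86553,1.63092,-0.08883,-0.00177
24,-0.37791,-0.50131,0.41094,1.50461,-0.01335,0.81953,0.09152,0.10051,0.86559,1.57625,-0.08625,-0.01233
25,-0.36287,-0.50130,0.41910,1.50325,-0.01009,0.81260,0.09160,0.09628,0.86561,1.52233,-0.08357,-0.02285
26,-0.34785,-0.50129,0.42719,1.49955,-0.00782,0.80596,0.09173,0.09208,0.86560,1.46873,-0.08066,-0.03331
27,-0.33288,-0.50127,0.43521,1.49356,-0.00637,0.79964,0.09192,0.08791,0.86555,1.41526,-0.07756,-0.04370
28,-0.31798,-0.50125,0.44317,1.48537,-0.00500,0.79367,0.09216,0.08379,0.86547,1.36199,-0.07445,-0.05401
29,-0.30317,-0.50123,0.45108,1.47498,-0.00386,0.78805,0.09246,0.07971,0.86535,1.30877,-0.07132,-0.06423
30,-0.28848,-0.50120,0.45893,1.46243,-0.00269,0.78282,0.09281,0.07569,0.86520,1.25557,-0.06824,-0.07435
31,-0.27393,-0.50119,0.46673,1.44773,-0.00128,0.77797,0.09321,0.07173,0.86502,1.20233,-0.06528,-0.08437
32,-0.25954,-0.50118,0.47448,1.43095,0.00136,0.77357,0.09367,0.06783,0.86480,1.14913,-0.06268,-0.09427
33,-0.24533,-0.50118,0.48219,1.41222,0.00649,0.76967,0.09419,0.06399,0.86455,1.09596,-0.06075,-0.10406
34,-0.23133,-0.50120,0.48986,1.39068,0.00572,0.76595,0.09475,0.06023,0.86427,1.04069,-0.05762,-0.11367
35,-0.21755,-0.50123,0.49749,1.36666,0.00492,0.76270,0.09537,0.05655,0.86395,0.98536,-0.05467,-0.12315
36,-0.20403,-0.50125,0.50510,1.34004,0.00363,0.75989,0.09604,0.05296,0.86361,0.92972,-0.05181,-0.13250
37,-0.19078,-0.50129,0.51268,1.31077,0.00198,0.75754,0.09677,0.04946,0.86323,0.87369,-0.04911,-0.14169
38,-0.17784,-0.50134,0.52024,1.27872,-0.00009,0.75567,0.09754,0.04605,0.86282,0.81711,-0.04659,-0.15074
39,-0.16524,-0.50140,0.52778,1.24379,-0.00262,0.75428,0.09835,0.04275,0.86237,0.75984,-0.04428,-0.15963
40,-0.15300,-0.50149,0.53531,1.20580,-0.00569,0.75337,0.09921,0.03955,0.86190,0.70169,-0.04220,-0.16835
41,-0.14115,-0.50159,0.54284,1.16456,-0.00945,0.75297,0.10012,0.03647,0.86140,0.64237,-0.04036,-0.17691
42,-0.12974,-0.50174,0.55036,1.11982,-0.01422,0.75307,0.10107,0.03351,0.86087,0.58143,-0.03873,-0.18529
43,-0.11879,-0.50193,0.55789,1.07121,-0.02058,0.75367,0.10205,0.03067,0.86032,0.51807,-0.03725,-0.19348
44,-0.10834,-0.50220,0.56543,1.01825,-0.02958,0.75477,0.10307,0.02797,0.85973,0.45091,-0.03571,-0.20147
45,-0.09845,-0.50257,0.57298,0.96019,-0.04273,0.75635,0.10413,0.02540,0.85913,0.37785,-0.03386,-0.20925
46,-0.08918,-0.50310,0.58055,0.89609,-0.06117,0.75847,0.10521,0.02298,0.85849,0.29626,-0.03151,-0.21681
47,-0.08057,-0.50385,0.58814,0.82478,-0.08522,0.76126,0.10632,0.02070,0.85783,0.20333,-0.02874,-0.22416
48,-0.07273,-0.50486,0.59577,0.74472,-0.11535,0.76490,0.10746,0.01858,0.85715,0.09591,-0.02561,-0.23128
49,-0.06574,-0.50622,0.60344,0.65392,-0.15259,0.76962,0.10862,0.01662,0.85645,-0.02981,-0.02211,-0.23818
50,-0.05973,-0.50799,0.61116,0.54985,-0.19851,0.77568,0.10980,0.01484,0.85572,,,


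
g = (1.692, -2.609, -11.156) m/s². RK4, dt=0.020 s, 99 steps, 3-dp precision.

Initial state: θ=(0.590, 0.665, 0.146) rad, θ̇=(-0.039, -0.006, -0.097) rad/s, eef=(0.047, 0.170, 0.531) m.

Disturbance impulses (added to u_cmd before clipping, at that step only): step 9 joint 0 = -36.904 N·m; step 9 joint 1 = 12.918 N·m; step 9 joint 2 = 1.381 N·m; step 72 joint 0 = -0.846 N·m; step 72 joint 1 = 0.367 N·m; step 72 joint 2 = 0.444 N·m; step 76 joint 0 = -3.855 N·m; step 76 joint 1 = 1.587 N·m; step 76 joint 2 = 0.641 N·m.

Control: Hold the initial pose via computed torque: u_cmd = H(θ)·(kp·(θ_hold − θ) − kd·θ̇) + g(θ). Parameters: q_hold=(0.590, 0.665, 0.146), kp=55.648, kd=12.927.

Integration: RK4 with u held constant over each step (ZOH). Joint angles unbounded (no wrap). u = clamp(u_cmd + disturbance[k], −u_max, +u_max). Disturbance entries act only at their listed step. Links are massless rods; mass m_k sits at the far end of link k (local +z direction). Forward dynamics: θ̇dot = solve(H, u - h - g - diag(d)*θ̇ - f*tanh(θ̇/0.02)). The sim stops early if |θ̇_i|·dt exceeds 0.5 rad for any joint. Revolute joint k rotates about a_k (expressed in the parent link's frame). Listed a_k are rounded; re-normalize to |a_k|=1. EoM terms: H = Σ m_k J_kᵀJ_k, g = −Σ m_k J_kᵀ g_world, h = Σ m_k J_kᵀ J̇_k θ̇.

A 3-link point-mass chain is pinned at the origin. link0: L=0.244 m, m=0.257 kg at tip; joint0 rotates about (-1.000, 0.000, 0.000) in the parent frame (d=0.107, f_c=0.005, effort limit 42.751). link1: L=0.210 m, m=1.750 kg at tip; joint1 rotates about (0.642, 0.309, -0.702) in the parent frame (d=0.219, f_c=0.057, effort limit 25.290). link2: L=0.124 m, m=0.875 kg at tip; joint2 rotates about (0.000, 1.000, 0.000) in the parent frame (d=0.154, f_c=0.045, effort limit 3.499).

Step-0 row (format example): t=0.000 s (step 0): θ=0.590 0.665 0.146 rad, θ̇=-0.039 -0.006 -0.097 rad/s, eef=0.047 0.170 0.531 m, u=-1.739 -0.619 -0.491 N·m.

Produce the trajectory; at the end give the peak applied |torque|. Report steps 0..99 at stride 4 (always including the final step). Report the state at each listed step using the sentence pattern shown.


t=0.080 s (step 4): θ=0.589 0.666 0.145 rad, θ̇=-0.017 -0.027 0.012 rad/s, eef=0.047 0.169 0.531 m, u=-1.872 -0.571 -0.500 N·m.
t=0.160 s (step 8): θ=0.589 0.666 0.144 rad, θ̇=-0.008 -0.030 0.014 rad/s, eef=0.047 0.169 0.531 m, u=-1.946 -0.544 -0.497 N·m.
t=0.240 s (step 12): θ=0.533 0.639 0.143 rad, θ̇=-0.607 -0.034 -0.003 rad/s, eef=0.047 0.146 0.539 m, u=5.235 -3.139 -0.765 N·m.
t=0.320 s (step 16): θ=0.513 0.640 0.143 rad, θ̇=0.023 0.053 -0.005 rad/s, eef=0.047 0.135 0.542 m, u=1.369 -1.727 -0.613 N·m.
t=0.400 s (step 20): θ=0.523 0.641 0.144 rad, θ̇=0.207 0.033 -0.007 rad/s, eef=0.047 0.140 0.541 m, u=-0.674 -0.977 -0.534 N·m.
t=0.480 s (step 24): θ=0.539 0.640 0.145 rad, θ̇=0.221 0.028 -0.008 rad/s, eef=0.048 0.149 0.538 m, u=-1.648 -0.620 -0.498 N·m.
t=0.560 s (step 28): θ=0.554 0.639 0.145 rad, θ̇=0.178 0.034 -0.009 rad/s, eef=0.048 0.157 0.536 m, u=-2.045 -0.475 -0.484 N·m.
t=0.640 s (step 32): θ=0.565 0.639 0.146 rad, θ̇=0.127 0.042 -0.010 rad/s, eef=0.048 0.163 0.534 m, u=-2.162 -0.434 -0.482 N·m.
t=0.720 s (step 36): θ=0.573 0.639 0.147 rad, θ̇=0.085 0.048 -0.011 rad/s, eef=0.048 0.167 0.533 m, u=-2.160 -0.437 -0.484 N·m.
t=0.800 s (step 40): θ=0.577 0.640 0.147 rad, θ̇=0.056 0.052 -0.011 rad/s, eef=0.048 0.169 0.532 m, u=-2.121 -0.453 -0.487 N·m.
t=0.880 s (step 44): θ=0.580 0.641 0.148 rad, θ̇=0.038 0.054 -0.012 rad/s, eef=0.048 0.170 0.532 m, u=-2.080 -0.470 -0.489 N·m.
t=0.960 s (step 48): θ=0.581 0.642 0.148 rad, θ̇=0.028 0.054 -0.013 rad/s, eef=0.048 0.171 0.532 m, u=-2.048 -0.483 -0.492 N·m.
t=1.040 s (step 52): θ=0.582 0.643 0.149 rad, θ̇=0.023 0.054 -0.013 rad/s, eef=0.048 0.171 0.531 m, u=-2.027 -0.493 -0.494 N·m.
t=1.120 s (step 56): θ=0.583 0.644 0.149 rad, θ̇=0.020 0.053 -0.014 rad/s, eef=0.048 0.171 0.531 m, u=-2.014 -0.499 -0.495 N·m.
t=1.200 s (step 60): θ=0.583 0.645 0.149 rad, θ̇=0.018 0.052 -0.014 rad/s, eef=0.048 0.171 0.531 m, u=-2.007 -0.503 -0.496 N·m.
t=1.280 s (step 64): θ=0.583 0.646 0.150 rad, θ̇=0.018 0.051 -0.015 rad/s, eef=0.048 0.171 0.531 m, u=-2.003 -0.505 -0.497 N·m.
t=1.360 s (step 68): θ=0.584 0.647 0.150 rad, θ̇=0.017 0.050 -0.015 rad/s, eef=0.048 0.171 0.531 m, u=-2.002 -0.507 -0.498 N·m.
t=1.440 s (step 72): θ=0.584 0.648 0.150 rad, θ̇=0.017 0.049 -0.016 rad/s, eef=0.048 0.171 0.531 m, u=-2.847 -0.141 -0.054 N·m.
t=1.520 s (step 76): θ=0.584 0.649 0.166 rad, θ̇=0.006 0.043 -0.008 rad/s, eef=0.050 0.169 0.531 m, u=-5.719 1.023 0.107 N·m.
t=1.600 s (step 80): θ=0.580 0.653 0.185 rad, θ̇=-0.026 0.038 -0.016 rad/s, eef=0.052 0.165 0.531 m, u=-1.313 -0.775 -0.588 N·m.
t=1.680 s (step 84): θ=0.579 0.653 0.183 rad, θ̇=0.023 0.033 -0.039 rad/s, eef=0.051 0.165 0.531 m, u=-1.698 -0.632 -0.567 N·m.
t=1.760 s (step 88): θ=0.580 0.652 0.182 rad, θ̇=0.036 0.030 -0.038 rad/s, eef=0.051 0.166 0.531 m, u=-1.893 -0.558 -0.556 N·m.
t=1.840 s (step 92): θ=0.582 0.652 0.180 rad, θ̇=0.034 0.031 -0.038 rad/s, eef=0.051 0.167 0.531 m, u=-1.982 -0.525 -0.550 N·m.
t=1.920 s (step 96): θ=0.584 0.652 0.179 rad, θ̇=0.029 0.033 -0.037 rad/s, eef=0.051 0.168 0.531 m, u=-2.016 -0.512 -0.547 N·m.
t=1.980 s (step 99): θ=0.584 0.651 0.178 rad, θ̇=0.024 0.034 -0.037 rad/s, eef=0.051 0.168 0.531 m.
max |u| (N·m): 38.862


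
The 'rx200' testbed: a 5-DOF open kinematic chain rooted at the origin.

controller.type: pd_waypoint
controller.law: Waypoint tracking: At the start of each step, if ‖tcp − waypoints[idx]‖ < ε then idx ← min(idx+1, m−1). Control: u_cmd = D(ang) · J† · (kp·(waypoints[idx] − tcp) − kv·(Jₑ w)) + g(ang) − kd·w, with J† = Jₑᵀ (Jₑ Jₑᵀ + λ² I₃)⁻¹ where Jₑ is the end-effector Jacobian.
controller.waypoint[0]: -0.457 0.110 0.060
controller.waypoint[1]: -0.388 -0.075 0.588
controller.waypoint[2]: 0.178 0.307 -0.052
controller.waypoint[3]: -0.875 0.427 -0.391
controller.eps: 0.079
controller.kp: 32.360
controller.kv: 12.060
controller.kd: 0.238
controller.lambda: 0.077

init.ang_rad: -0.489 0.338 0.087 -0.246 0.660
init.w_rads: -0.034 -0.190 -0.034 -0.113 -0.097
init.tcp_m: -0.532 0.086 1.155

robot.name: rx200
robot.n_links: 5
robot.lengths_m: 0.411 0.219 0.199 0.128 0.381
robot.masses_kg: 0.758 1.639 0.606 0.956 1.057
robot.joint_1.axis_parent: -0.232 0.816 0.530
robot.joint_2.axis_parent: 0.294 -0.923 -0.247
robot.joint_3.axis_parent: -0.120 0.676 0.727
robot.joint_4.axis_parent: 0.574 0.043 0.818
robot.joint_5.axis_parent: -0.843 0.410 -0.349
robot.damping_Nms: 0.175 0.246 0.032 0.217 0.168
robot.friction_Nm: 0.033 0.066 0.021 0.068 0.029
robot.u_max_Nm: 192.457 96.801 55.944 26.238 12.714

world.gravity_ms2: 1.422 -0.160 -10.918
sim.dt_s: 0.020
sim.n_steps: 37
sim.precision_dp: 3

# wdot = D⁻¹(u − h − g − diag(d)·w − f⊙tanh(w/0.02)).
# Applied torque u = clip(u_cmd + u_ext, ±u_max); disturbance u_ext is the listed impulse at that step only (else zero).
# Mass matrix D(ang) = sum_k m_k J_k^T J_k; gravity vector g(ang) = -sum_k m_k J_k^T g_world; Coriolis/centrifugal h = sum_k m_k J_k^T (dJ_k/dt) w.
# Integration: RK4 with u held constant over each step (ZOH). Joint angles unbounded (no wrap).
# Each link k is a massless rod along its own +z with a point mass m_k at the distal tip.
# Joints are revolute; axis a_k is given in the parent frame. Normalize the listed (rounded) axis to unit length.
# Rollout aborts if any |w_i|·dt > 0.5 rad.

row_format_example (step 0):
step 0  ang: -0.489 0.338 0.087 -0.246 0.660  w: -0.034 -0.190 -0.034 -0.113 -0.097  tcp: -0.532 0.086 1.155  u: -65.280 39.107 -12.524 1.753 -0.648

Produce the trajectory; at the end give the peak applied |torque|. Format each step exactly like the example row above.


step 1  ang: -0.491 0.345 0.077 -0.253 0.689  w: -0.217 0.960 -0.813 -0.789 2.793  tcp: -0.531 0.088 1.151  u: -52.319 30.436 -9.773 1.539 -1.060
step 2  ang: -0.498 0.375 0.065 -0.281 0.759  w: -0.483 2.072 -0.308 -1.949 4.169  tcp: -0.531 0.090 1.137  u: -46.158 24.699 -7.805 1.402 -0.870
step 3  ang: -0.515 0.420 0.068 -0.316 0.856  w: -1.161 2.369 0.636 -1.670 5.405  tcp: -0.533 0.092 1.115  u: -33.493 15.877 -4.931 0.758 -0.646
step 4  ang: -0.546 0.464 0.090 -0.347 0.968  w: -2.013 2.056 1.572 -1.454 5.846  tcp: -0.536 0.092 1.086  u: -17.345 6.213 -2.008 0.143 -0.405
step 5  ang: -0.595 0.499 0.128 -0.372 1.086  w: -2.818 1.372 2.165 -1.148 5.882  tcp: -0.540 0.091 1.052  u: -3.032 -1.731 0.324 -0.333 -0.318
step 6  ang: -0.658 0.518 0.174 -0.393 1.201  w: -3.482 0.571 2.476 -0.904 5.641  tcp: -0.545 0.090 1.014  u: 8.261 -7.600 2.015 -0.613 -0.393
step 7  ang: -0.732 0.522 0.225 -0.409 1.310  w: -3.989 -0.227 2.592 -0.712 5.250  tcp: -0.550 0.088 0.974  u: 16.982 -11.787 3.195 -0.731 -0.609
step 8  ang: -0.816 0.511 0.278 -0.422 1.410  w: -4.335 -0.916 2.605 -0.599 4.772  tcp: -0.556 0.087 0.932  u: 23.708 -14.717 3.977 -0.723 -0.923
step 9  ang: -0.904 0.486 0.329 -0.433 1.500  w: -4.551 -1.512 2.510 -0.487 4.289  tcp: -0.562 0.086 0.889  u: 28.833 -16.678 4.470 -0.643 -1.299
step 10  ang: -0.996 0.452 0.378 -0.442 1.581  w: -4.640 -1.955 2.377 -0.429 3.807  tcp: -0.567 0.086 0.847  u: 32.632 -17.903 4.730 -0.509 -1.695
step 11  ang: -1.089 0.410 0.424 -0.451 1.653  w: -4.609 -2.221 2.232 -0.409 3.366  tcp: -0.571 0.086 0.804  u: 35.367 -18.598 4.817 -0.350 -2.086
step 12  ang: -1.179 0.365 0.468 -0.459 1.716  w: -4.469 -2.302 2.098 -0.414 2.994  tcp: -0.574 0.086 0.763  u: 37.249 -18.922 4.782 -0.186 -2.457
step 13  ang: -1.266 0.320 0.508 -0.468 1.773  w: -4.241 -2.219 1.985 -0.425 2.707  tcp: -0.577 0.087 0.722  u: 38.456 -18.998 4.669 -0.031 -2.796
step 14  ang: -1.348 0.278 0.547 -0.476 1.825  w: -3.952 -2.018 1.894 -0.429 2.503  tcp: -0.579 0.088 0.683  u: 39.133 -18.908 4.517 0.105 -3.095
step 15  ang: -1.424 0.240 0.584 -0.485 1.873  w: -3.634 -1.758 1.815 -0.416 2.363  tcp: -0.580 0.090 0.645  u: 39.393 -18.703 4.355 0.221 -3.347
step 16  ang: -1.493 0.208 0.620 -0.493 1.920  w: -3.316 -1.490 1.740 -0.388 2.263  tcp: -0.580 0.092 0.609  u: 39.319 -18.409 4.199 0.318 -3.551
step 17  ang: -1.556 0.181 0.654 -0.500 1.964  w: -3.015 -1.245 1.665 -0.350 2.183  tcp: -0.580 0.094 0.575  u: 38.978 -18.045 4.058 0.399 -3.705
step 18  ang: -1.614 0.158 0.687 -0.507 2.007  w: -2.740 -1.039 1.589 -0.309 2.107  tcp: -0.579 0.096 0.543  u: 38.430 -17.627 3.931 0.468 -3.816
step 19  ang: -1.666 0.139 0.718 -0.513 2.048  w: -2.493 -0.874 1.512 -0.271 2.029  tcp: -0.578 0.098 0.512  u: 37.732 -17.169 3.819 0.527 -3.889
step 20  ang: -1.714 0.123 0.747 -0.518 2.088  w: -2.275 -0.747 1.436 -0.238 1.946  tcp: -0.576 0.100 0.484  u: 36.935 -16.688 3.718 0.577 -3.931
step 21  ang: -1.757 0.109 0.775 -0.522 2.126  w: -2.082 -0.651 1.364 -0.212 1.860  tcp: -0.574 0.102 0.457  u: 36.082 -16.200 3.627 0.620 -3.949
step 22  ang: -1.797 0.097 0.802 -0.526 2.162  w: -1.911 -0.581 1.295 -0.191 1.772  tcp: -0.572 0.104 0.432  u: 35.208 -15.716 3.544 0.655 -3.949
step 23  ang: -1.834 0.086 0.827 -0.530 2.197  w: -1.760 -0.529 1.232 -0.176 1.685  tcp: -0.569 0.105 0.409  u: 34.339 -15.246 3.467 0.684 -3.935
step 24  ang: -1.868 0.076 0.851 -0.533 2.230  w: -1.626 -0.492 1.173 -0.163 1.598  tcp: -0.567 0.107 0.388  u: 33.493 -14.796 3.396 0.707 -3.911
step 25  ang: -1.899 0.066 0.874 -0.537 2.261  w: -1.505 -0.465 1.119 -0.154 1.515  tcp: -0.564 0.109 0.367  u: 32.682 -14.369 3.330 0.724 -3.880
step 26  ang: -1.928 0.057 0.896 -0.540 2.290  w: -1.397 -0.447 1.069 -0.146 1.436  tcp: -0.561 0.110 0.349  u: 31.913 -13.968 3.269 0.736 -3.844
step 27  ang: -1.955 0.048 0.917 -0.542 2.318  w: -1.299 -0.433 1.023 -0.139 1.361  tcp: -0.559 0.111 0.331  u: 31.190 -13.593 3.213 0.744 -3.804
step 28  ang: -1.980 0.040 0.937 -0.545 2.345  w: -1.211 -0.423 0.981 -0.132 1.290  tcp: -0.556 0.112 0.315  u: 30.512 -13.244 3.160 0.748 -3.762
step 29  ang: -2.003 0.032 0.956 -0.548 2.370  w: -1.130 -0.417 0.941 -0.126 1.223  tcp: -0.553 0.114 0.300  u: 29.879 -12.919 3.111 0.748 -3.718
step 30  ang: -2.025 0.023 0.975 -0.550 2.394  w: -1.056 -0.411 0.904 -0.121 1.161  tcp: -0.550 0.115 0.286  u: 29.289 -12.618 3.066 0.745 -3.673
step 31  ang: -2.046 0.015 0.993 -0.552 2.417  w: -0.989 -0.407 0.869 -0.115 1.102  tcp: -0.547 0.116 0.273  u: 28.739 -12.339 3.023 0.740 -3.627
step 32  ang: -2.065 0.007 1.010 -0.555 2.438  w: -0.927 -0.404 0.836 -0.109 1.047  tcp: -0.544 0.116 0.260  u: 28.228 -12.080 2.983 0.733 -3.580
step 33  ang: -2.083 -0.001 1.026 -0.557 2.459  w: -0.869 -0.401 0.805 -0.103 0.996  tcp: -0.541 0.117 0.249  u: 27.751 -11.839 2.946 0.724 -3.534
step 34  ang: -2.100 -0.009 1.042 -0.559 2.478  w: -0.817 -0.398 0.775 -0.097 0.948  tcp: -0.538 0.118 0.238  u: 27.307 -11.616 2.911 0.714 -3.487
step 35  ang: -2.116 -0.017 1.057 -0.561 2.497  w: -0.768 -0.395 0.746 -0.092 0.902  tcp: -0.535 0.118 0.228  u: 26.893 -11.408 2.879 0.703 -3.441
step 36  ang: -2.130 -0.025 1.072 -0.563 2.514  w: -0.722 -0.392 0.718 -0.086 0.860  tcp: -0.532 0.119 0.219  u: 26.507 -11.215 2.848 0.691 -3.396
step 37  ang: -2.144 -0.032 1.086 -0.564 2.531  w: -0.680 -0.389 0.692 -0.081 0.819  tcp: -0.530 0.120 0.210
max |u| (N·m): 65.280


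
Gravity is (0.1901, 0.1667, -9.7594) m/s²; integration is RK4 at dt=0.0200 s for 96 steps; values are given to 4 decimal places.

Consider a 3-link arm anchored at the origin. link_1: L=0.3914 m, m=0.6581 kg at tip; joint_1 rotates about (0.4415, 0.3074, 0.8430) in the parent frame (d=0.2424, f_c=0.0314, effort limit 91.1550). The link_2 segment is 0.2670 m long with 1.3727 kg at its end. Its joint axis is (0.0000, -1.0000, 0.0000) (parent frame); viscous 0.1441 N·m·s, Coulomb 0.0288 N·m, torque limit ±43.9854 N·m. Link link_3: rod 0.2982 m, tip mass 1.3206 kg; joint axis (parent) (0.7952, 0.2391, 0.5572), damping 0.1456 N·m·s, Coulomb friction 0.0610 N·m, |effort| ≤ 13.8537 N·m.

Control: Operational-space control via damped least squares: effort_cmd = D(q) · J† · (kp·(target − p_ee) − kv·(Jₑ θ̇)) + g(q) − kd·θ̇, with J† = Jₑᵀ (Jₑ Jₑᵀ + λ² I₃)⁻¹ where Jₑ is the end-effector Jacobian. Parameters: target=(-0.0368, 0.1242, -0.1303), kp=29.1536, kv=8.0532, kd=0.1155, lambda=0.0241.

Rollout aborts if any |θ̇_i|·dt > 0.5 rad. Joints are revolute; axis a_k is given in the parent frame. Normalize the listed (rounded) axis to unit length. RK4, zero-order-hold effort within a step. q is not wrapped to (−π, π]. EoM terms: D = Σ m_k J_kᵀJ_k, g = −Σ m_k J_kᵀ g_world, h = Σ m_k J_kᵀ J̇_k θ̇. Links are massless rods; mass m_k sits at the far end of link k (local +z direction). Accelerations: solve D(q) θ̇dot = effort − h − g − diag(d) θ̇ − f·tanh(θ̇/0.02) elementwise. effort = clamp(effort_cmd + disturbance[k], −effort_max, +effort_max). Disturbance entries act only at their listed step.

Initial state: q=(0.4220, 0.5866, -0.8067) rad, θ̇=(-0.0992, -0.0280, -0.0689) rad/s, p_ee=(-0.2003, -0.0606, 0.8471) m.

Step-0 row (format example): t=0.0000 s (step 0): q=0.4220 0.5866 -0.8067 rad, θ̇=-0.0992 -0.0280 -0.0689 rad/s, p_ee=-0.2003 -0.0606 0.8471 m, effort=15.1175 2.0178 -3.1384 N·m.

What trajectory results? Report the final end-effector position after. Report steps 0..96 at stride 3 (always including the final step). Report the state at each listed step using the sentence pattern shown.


t=0.0600 s (step 3): q=0.5202 0.6882 -1.1136 rad, θ̇=2.6606 3.2999 -8.2666 rad/s, p_ee=-0.1924 -0.0529 0.8054 m, effort=2.1070 1.1034 -1.0864 N·m.
t=0.1200 s (step 6): q=0.6724 0.9817 -1.6486 rad, θ̇=2.0918 6.5372 -9.1032 rad/s, p_ee=-0.1665 -0.0525 0.7209 m, effort=-8.5633 2.5518 -0.0166 N·m.
t=0.1800 s (step 9): q=0.7368 1.4695 -2.1951 rad, θ̇=-0.2756 9.6704 -9.5970 rad/s, p_ee=-0.1403 -0.0686 0.6413 m, effort=-20.3355 6.8097 1.1963 N·m.
t=0.2400 s (step 12): q=0.5445 2.0718 -2.9564 rad, θ̇=-4.8023 7.1845 -12.4124 rad/s, p_ee=-0.1650 -0.1133 0.5714 m, effort=25.9449 -10.6586 3.5573 N·m.
t=0.3000 s (step 15): q=0.4870 2.4352 -3.1838 rad, θ̇=1.5624 6.1975 1.5023 rad/s, p_ee=-0.2174 -0.1413 0.4794 m, effort=3.9565 -4.3019 1.9821 N·m.
t=0.3600 s (step 18): q=0.6306 2.8180 -3.0283 rad, θ̇=2.7820 6.4619 2.5937 rad/s, p_ee=-0.2140 -0.1334 0.3721 m, effort=-1.3899 -4.3903 1.3164 N·m.
t=0.4200 s (step 21): q=0.7631 3.2054 -2.9686 rad, θ̇=1.4078 6.3594 -0.6447 rad/s, p_ee=-0.1822 -0.1099 0.2725 m, effort=-2.2714 -3.9583 1.6492 N·m.
t=0.4800 s (step 24): q=0.7988 3.5633 -3.0629 rad, θ̇=-0.1492 5.4332 -2.1113 rad/s, p_ee=-0.1374 -0.0745 0.1892 m, effort=-2.3572 -3.9919 2.0208 N·m.
t=0.5400 s (step 27): q=0.7474 3.8486 -3.1904 rad, θ̇=-1.6249 4.0596 -1.9946 rad/s, p_ee=-0.0866 -0.0346 0.1290 m, effort=-3.1465 -3.4969 2.1186 N·m.
t=0.6000 s (step 30): q=0.5878 4.0527 -3.2905 rad, θ̇=-3.8373 2.7764 -1.2503 rad/s, p_ee=-0.0391 -0.0005 0.0932 m, effort=-4.8166 -2.1465 1.7964 N·m.
t=0.6600 s (step 33): q=0.2614 4.1871 -3.3343 rad, θ̇=-7.1499 1.7264 -0.1516 rad/s, p_ee=-0.0019 0.0241 0.0774 m, effort=-6.0112 -0.3945 0.9854 N·m.
t=0.7200 s (step 36): q=-0.2569 4.2596 -3.3130 rad, θ̇=-9.7872 0.6462 0.7779 rad/s, p_ee=0.0239 0.0420 0.0731 m, effort=-3.9064 0.5766 -0.1200 N·m.
t=0.7800 s (step 39): q=-0.8649 4.2619 -3.2622 rad, θ̇=-10.1805 -0.5598 0.7171 rad/s, p_ee=0.0422 0.0554 0.0664 m, effort=-0.9842 1.6868 -0.9590 N·m.
t=0.8400 s (step 42): q=-1.4285 4.2028 -3.2470 rad, θ̇=-8.3441 -1.3014 -0.2792 rad/s, p_ee=0.0538 0.0620 0.0498 m, effort=1.4793 3.6116 -0.9982 N·m.
t=0.9000 s (step 45): q=-1.8493 4.1194 -3.2945 rad, θ̇=-5.7502 -1.4128 -1.2535 rad/s, p_ee=0.0566 0.0664 0.0268 m, effort=1.8553 5.4672 -0.5610 N·m.
t=0.9600 s (step 48): q=-2.1327 4.0390 -3.3872 rad, θ̇=-3.8394 -1.2530 -1.7604 rad/s, p_ee=0.0533 0.0737 0.0021 m, effort=1.5878 6.5257 -0.1805 N·m.
t=1.0200 s (step 51): q=-2.3252 3.9703 -3.4977 rad, θ̇=-2.6739 -1.0366 -1.8775 rad/s, p_ee=0.0479 0.0831 -0.0208 m, effort=1.3810 6.9610 -0.0113 N·m.
t=1.0800 s (step 54): q=-2.4632 3.9146 -3.6084 rad, θ̇=-1.9834 -0.8235 -1.7907 rad/s, p_ee=0.0420 0.0925 -0.0403 m, effort=1.2927 7.0627 0.0146 N·m.
t=1.1400 s (step 57): q=-2.5687 3.8711 -3.7110 rad, θ̇=-1.5644 -0.6310 -1.6220 rad/s, p_ee=0.0362 0.1005 -0.0559 m, effort=1.2646 7.0165 -0.0253 N·m.
t=1.2000 s (step 60): q=-2.6541 3.8383 -3.8028 rad, θ̇=-1.3040 -0.4659 -1.4362 rad/s, p_ee=0.0307 0.1068 -0.0681 m, effort=1.2550 6.9197 -0.0863 N·m.
t=1.2600 s (step 63): q=-2.7272 3.8146 -3.8838 rad, θ̇=-1.1424 -0.3297 -1.2634 rad/s, p_ee=0.0255 0.1115 -0.0775 m, effort=1.2463 6.8174 -0.1487 N·m.
t=1.3200 s (step 66): q=-2.7926 3.7982 -3.9550 rad, θ̇=-1.0455 -0.2203 -1.1146 rad/s, p_ee=0.0206 0.1149 -0.0845 m, effort=1.2346 6.7263 -0.2058 N·m.
t=1.3800 s (step 69): q=-2.8535 3.7876 -4.0181 rad, θ̇=-0.9897 -0.1337 -0.9897 rad/s, p_ee=0.0161 0.1176 -0.0897 m, effort=1.2251 6.6483 -0.2563 N·m.
t=1.4400 s (step 72): q=-2.9117 3.7817 -4.0742 rad, θ̇=-0.9487 -0.0675 -0.8813 rad/s, p_ee=0.0121 0.1196 -0.0937 m, effort=1.2350 6.5754 -0.3009 N·m.
t=1.5000 s (step 75): q=-2.9667 3.7790 -4.1239 rad, θ̇=-0.8758 -0.0260 -0.7741 rad/s, p_ee=0.0086 0.1214 -0.0965 m, effort=1.3024 6.4924 -0.3408 N·m.
t=1.5600 s (step 78): q=-3.0144 3.7777 -4.1667 rad, θ̇=-0.6917 -0.0253 -0.6468 rad/s, p_ee=0.0055 0.1232 -0.0987 m, effort=1.4531 6.3916 -0.3779 N·m.
t=1.6200 s (step 81): q=-3.0464 3.7749 -4.2010 rad, θ̇=-0.3602 -0.0748 -0.4954 rad/s, p_ee=0.0028 0.1250 -0.1006 m, effort=1.6003 6.3117 -0.4127 N·m.
t=1.6800 s (step 84): q=-3.0568 3.7681 -4.2265 rad, θ̇=-0.0010 -0.1510 -0.3639 rad/s, p_ee=0.0002 0.1267 -0.1023 m, effort=1.6358 6.3148 -0.4435 N·m.
t=1.7400 s (step 87): q=-3.0511 3.7574 -4.2467 rad, θ̇=0.1690 -0.2001 -0.3120 rad/s, p_ee=-0.0023 0.1285 -0.1043 m, effort=1.5998 6.3871 -0.4700 N·m.
t=1.8000 s (step 90): q=-3.0392 3.7448 -4.2646 rad, θ̇=0.2089 -0.2130 -0.2893 rad/s, p_ee=-0.0048 0.1301 -0.1064 m, effort=1.5432 6.4704 -0.4992 N·m.
t=1.8600 s (step 93): q=-3.0282 3.7325 -4.2819 rad, θ̇=0.1494 -0.1951 -0.2865 rad/s, p_ee=-0.0072 0.1316 -0.1084 m, effort=1.5011 6.5364 -0.5292 N·m.
t=1.9200 s (step 96): q=-3.0221 3.7218 -4.2991 rad, θ̇=0.0508 -0.1613 -0.2868 rad/s, p_ee=-0.0092 0.1329 -0.1103 m.
final p_ee position (m): -0.0092 0.1329 -0.1103


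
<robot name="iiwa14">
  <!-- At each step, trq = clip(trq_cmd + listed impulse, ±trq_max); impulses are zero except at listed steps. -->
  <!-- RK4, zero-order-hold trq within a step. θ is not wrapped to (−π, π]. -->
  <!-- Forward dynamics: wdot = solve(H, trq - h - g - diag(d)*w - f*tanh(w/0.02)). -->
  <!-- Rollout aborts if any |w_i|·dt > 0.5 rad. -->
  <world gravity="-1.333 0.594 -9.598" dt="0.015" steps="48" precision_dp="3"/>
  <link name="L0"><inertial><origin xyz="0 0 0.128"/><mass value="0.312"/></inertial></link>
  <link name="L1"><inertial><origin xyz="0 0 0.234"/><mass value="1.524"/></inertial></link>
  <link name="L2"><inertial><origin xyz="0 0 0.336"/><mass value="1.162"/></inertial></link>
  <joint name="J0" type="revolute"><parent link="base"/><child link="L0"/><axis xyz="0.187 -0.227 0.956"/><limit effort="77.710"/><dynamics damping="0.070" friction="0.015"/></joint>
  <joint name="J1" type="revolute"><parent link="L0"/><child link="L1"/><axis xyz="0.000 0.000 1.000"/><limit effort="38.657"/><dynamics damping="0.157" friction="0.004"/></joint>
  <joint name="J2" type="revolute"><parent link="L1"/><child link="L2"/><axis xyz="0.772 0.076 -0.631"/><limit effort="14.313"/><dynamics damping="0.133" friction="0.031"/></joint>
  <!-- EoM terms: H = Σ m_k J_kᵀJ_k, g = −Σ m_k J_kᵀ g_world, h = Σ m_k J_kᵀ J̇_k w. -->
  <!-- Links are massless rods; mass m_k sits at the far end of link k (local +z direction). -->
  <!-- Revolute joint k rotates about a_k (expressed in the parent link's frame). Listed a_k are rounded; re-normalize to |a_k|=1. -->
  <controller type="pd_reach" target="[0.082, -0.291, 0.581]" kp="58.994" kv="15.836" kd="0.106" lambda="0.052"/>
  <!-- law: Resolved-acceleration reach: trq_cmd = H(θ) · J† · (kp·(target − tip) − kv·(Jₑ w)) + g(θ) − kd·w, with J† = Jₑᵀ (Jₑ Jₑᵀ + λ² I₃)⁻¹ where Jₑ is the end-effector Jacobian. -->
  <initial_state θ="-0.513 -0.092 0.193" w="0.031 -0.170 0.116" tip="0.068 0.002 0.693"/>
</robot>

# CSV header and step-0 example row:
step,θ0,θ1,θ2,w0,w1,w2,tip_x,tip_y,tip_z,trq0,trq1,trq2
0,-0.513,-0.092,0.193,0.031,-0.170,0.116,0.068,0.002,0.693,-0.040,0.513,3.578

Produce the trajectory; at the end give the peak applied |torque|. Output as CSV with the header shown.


step,θ0,θ1,θ2,w0,w1,w2,tip_x,tip_y,tip_z,trq0,trq1,trq2
1,-0.520,-0.088,0.204,-0.923,0.509,1.335,0.067,-0.000,0.693,-0.056,0.393,2.571
2,-0.539,-0.079,0.230,-1.669,0.765,2.212,0.067,-0.005,0.692,-0.101,0.380,1.751
3,-0.568,-0.064,0.268,-2.175,1.193,2.784,0.066,-0.011,0.691,-0.106,0.377,1.098
4,-0.602,-0.042,0.312,-2.476,1.625,3.111,0.064,-0.018,0.690,-0.074,0.395,0.586
5,-0.640,-0.015,0.360,-2.582,2.011,3.237,0.063,-0.026,0.688,-0.014,0.428,0.191
6,-0.678,0.018,0.408,-2.517,2.315,3.210,0.061,-0.034,0.686,0.054,0.469,-0.112
7,-0.715,0.055,0.455,-2.322,2.526,3.081,0.060,-0.042,0.683,0.114,0.510,-0.344
8,-0.747,0.094,0.500,-2.044,2.651,2.897,0.058,-0.051,0.681,0.159,0.540,-0.522
9,-0.775,0.134,0.542,-1.723,2.707,2.692,0.057,-0.059,0.678,0.188,0.555,-0.660
10,-0.799,0.175,0.580,-1.390,2.709,2.491,0.056,-0.067,0.675,0.205,0.554,-0.771
11,-0.817,0.215,0.616,-1.063,2.672,2.306,0.055,-0.075,0.672,0.212,0.539,-0.862
12,-0.831,0.255,0.650,-0.752,2.607,2.142,0.054,-0.083,0.669,0.211,0.513,-0.941
13,-0.840,0.293,0.681,-0.463,2.522,2.002,0.053,-0.090,0.666,0.206,0.478,-1.011
14,-0.845,0.330,0.710,-0.196,2.421,1.884,0.053,-0.098,0.663,0.197,0.438,-1.076
15,-0.846,0.366,0.737,0.044,2.309,1.785,0.052,-0.106,0.660,0.187,0.396,-1.138
16,-0.843,0.399,0.763,0.244,2.192,1.707,0.052,-0.113,0.657,0.178,0.352,-1.198
17,-0.838,0.431,0.788,0.429,2.069,1.639,0.052,-0.121,0.653,0.167,0.309,-1.256
18,-0.831,0.461,0.812,0.598,1.941,1.578,0.053,-0.128,0.650,0.155,0.268,-1.313
19,-0.820,0.489,0.836,0.751,1.811,1.523,0.053,-0.135,0.647,0.142,0.229,-1.367
20,-0.808,0.516,0.858,0.890,1.680,1.472,0.053,-0.142,0.643,0.128,0.193,-1.420
21,-0.794,0.540,0.880,1.015,1.550,1.424,0.054,-0.148,0.640,0.114,0.161,-1.471
22,-0.778,0.562,0.901,1.125,1.421,1.377,0.054,-0.154,0.636,0.099,0.132,-1.519
23,-0.760,0.582,0.921,1.221,1.294,1.331,0.055,-0.160,0.633,0.083,0.106,-1.566
24,-0.741,0.601,0.941,1.304,1.171,1.285,0.056,-0.166,0.630,0.068,0.083,-1.609
25,-0.721,0.618,0.960,1.375,1.053,1.239,0.057,-0.172,0.626,0.053,0.064,-1.650
26,-0.700,0.632,0.978,1.433,0.939,1.192,0.057,-0.177,0.623,0.038,0.048,-1.689
27,-0.678,0.646,0.995,1.481,0.831,1.144,0.058,-0.182,0.620,0.024,0.035,-1.725
28,-0.656,0.657,1.012,1.519,0.728,1.096,0.059,-0.187,0.617,0.010,0.025,-1.758
29,-0.633,0.668,1.028,1.547,0.631,1.046,0.060,-0.191,0.613,-0.004,0.017,-1.789
30,-0.609,0.676,1.044,1.567,0.540,0.997,0.061,-0.195,0.610,-0.016,0.012,-1.818
31,-0.586,0.684,1.058,1.580,0.454,0.947,0.062,-0.199,0.607,-0.028,0.009,-1.844
32,-0.562,0.690,1.072,1.587,0.375,0.897,0.063,-0.203,0.605,-0.039,0.009,-1.869
33,-0.538,0.695,1.085,1.588,0.301,0.847,0.064,-0.207,0.602,-0.050,0.010,-1.891
34,-0.514,0.699,1.097,1.584,0.232,0.798,0.065,-0.210,0.599,-0.059,0.013,-1.912
35,-0.491,0.702,1.109,1.576,0.168,0.749,0.066,-0.213,0.597,-0.069,0.017,-1.931
36,-0.467,0.704,1.120,1.565,0.110,0.701,0.066,-0.216,0.595,-0.077,0.023,-1.948
37,-0.444,0.705,1.130,1.551,0.056,0.654,0.067,-0.219,0.592,-0.085,0.030,-1.964
38,-0.421,0.706,1.139,1.535,0.006,0.608,0.068,-0.222,0.590,-0.093,0.038,-1.979
39,-0.398,0.706,1.148,1.515,-0.038,0.564,0.069,-0.224,0.588,-0.100,0.045,-1.993
40,-0.375,0.705,1.156,1.494,-0.077,0.522,0.070,-0.227,0.586,-0.107,0.053,-2.006
41,-0.353,0.703,1.164,1.471,-0.114,0.481,0.070,-0.229,0.584,-0.114,0.062,-2.018
42,-0.331,0.701,1.171,1.448,-0.148,0.441,0.071,-0.231,0.583,-0.121,0.072,-2.029
43,-0.309,0.699,1.177,1.424,-0.179,0.403,0.072,-0.233,0.581,-0.127,0.082,-2.039
44,-0.288,0.696,1.183,1.400,-0.207,0.366,0.072,-0.235,0.580,-0.132,0.093,-2.048
45,-0.267,0.693,1.188,1.376,-0.233,0.331,0.073,-0.237,0.578,-0.138,0.104,-2.057
46,-0.247,0.689,1.193,1.351,-0.256,0.298,0.073,-0.238,0.577,-0.143,0.116,-2.065
47,-0.227,0.685,1.197,1.327,-0.277,0.266,0.074,-0.240,0.576,-0.149,0.127,-2.072
48,-0.207,0.681,1.201,1.302,-0.296,0.235,0.074,-0.241,0.574,,,
# max |trq| (N·m): 3.578
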